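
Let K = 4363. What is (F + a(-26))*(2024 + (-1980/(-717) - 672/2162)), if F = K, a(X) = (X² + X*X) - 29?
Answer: 2976915375592/258359 ≈ 1.1522e+7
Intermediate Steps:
a(X) = -29 + 2*X² (a(X) = (X² + X²) - 29 = 2*X² - 29 = -29 + 2*X²)
F = 4363
(F + a(-26))*(2024 + (-1980/(-717) - 672/2162)) = (4363 + (-29 + 2*(-26)²))*(2024 + (-1980/(-717) - 672/2162)) = (4363 + (-29 + 2*676))*(2024 + (-1980*(-1/717) - 672*1/2162)) = (4363 + (-29 + 1352))*(2024 + (660/239 - 336/1081)) = (4363 + 1323)*(2024 + 633156/258359) = 5686*(523551772/258359) = 2976915375592/258359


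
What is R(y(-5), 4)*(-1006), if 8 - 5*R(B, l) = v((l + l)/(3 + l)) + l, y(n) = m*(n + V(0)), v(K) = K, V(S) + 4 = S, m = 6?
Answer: -4024/7 ≈ -574.86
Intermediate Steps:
V(S) = -4 + S
y(n) = -24 + 6*n (y(n) = 6*(n + (-4 + 0)) = 6*(n - 4) = 6*(-4 + n) = -24 + 6*n)
R(B, l) = 8/5 - l/5 - 2*l/(5*(3 + l)) (R(B, l) = 8/5 - ((l + l)/(3 + l) + l)/5 = 8/5 - ((2*l)/(3 + l) + l)/5 = 8/5 - (2*l/(3 + l) + l)/5 = 8/5 - (l + 2*l/(3 + l))/5 = 8/5 + (-l/5 - 2*l/(5*(3 + l))) = 8/5 - l/5 - 2*l/(5*(3 + l)))
R(y(-5), 4)*(-1006) = ((24 - 1*4**2 + 3*4)/(5*(3 + 4)))*(-1006) = ((1/5)*(24 - 1*16 + 12)/7)*(-1006) = ((1/5)*(1/7)*(24 - 16 + 12))*(-1006) = ((1/5)*(1/7)*20)*(-1006) = (4/7)*(-1006) = -4024/7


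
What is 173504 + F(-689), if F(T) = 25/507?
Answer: 87966553/507 ≈ 1.7350e+5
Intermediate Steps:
F(T) = 25/507 (F(T) = 25*(1/507) = 25/507)
173504 + F(-689) = 173504 + 25/507 = 87966553/507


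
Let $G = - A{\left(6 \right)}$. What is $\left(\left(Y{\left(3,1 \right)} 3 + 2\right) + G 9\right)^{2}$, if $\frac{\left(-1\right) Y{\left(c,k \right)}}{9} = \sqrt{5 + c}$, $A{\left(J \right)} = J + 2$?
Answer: $10732 + 7560 \sqrt{2} \approx 21423.0$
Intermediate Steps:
$A{\left(J \right)} = 2 + J$
$G = -8$ ($G = - (2 + 6) = \left(-1\right) 8 = -8$)
$Y{\left(c,k \right)} = - 9 \sqrt{5 + c}$
$\left(\left(Y{\left(3,1 \right)} 3 + 2\right) + G 9\right)^{2} = \left(\left(- 9 \sqrt{5 + 3} \cdot 3 + 2\right) - 72\right)^{2} = \left(\left(- 9 \sqrt{8} \cdot 3 + 2\right) - 72\right)^{2} = \left(\left(- 9 \cdot 2 \sqrt{2} \cdot 3 + 2\right) - 72\right)^{2} = \left(\left(- 18 \sqrt{2} \cdot 3 + 2\right) - 72\right)^{2} = \left(\left(- 54 \sqrt{2} + 2\right) - 72\right)^{2} = \left(\left(2 - 54 \sqrt{2}\right) - 72\right)^{2} = \left(-70 - 54 \sqrt{2}\right)^{2}$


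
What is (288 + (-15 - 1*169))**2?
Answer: 10816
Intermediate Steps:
(288 + (-15 - 1*169))**2 = (288 + (-15 - 169))**2 = (288 - 184)**2 = 104**2 = 10816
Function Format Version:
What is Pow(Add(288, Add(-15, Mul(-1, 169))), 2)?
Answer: 10816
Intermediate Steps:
Pow(Add(288, Add(-15, Mul(-1, 169))), 2) = Pow(Add(288, Add(-15, -169)), 2) = Pow(Add(288, -184), 2) = Pow(104, 2) = 10816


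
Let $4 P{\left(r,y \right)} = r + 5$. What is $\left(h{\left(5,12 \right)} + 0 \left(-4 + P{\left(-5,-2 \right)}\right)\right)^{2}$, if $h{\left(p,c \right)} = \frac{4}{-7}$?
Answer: $\frac{16}{49} \approx 0.32653$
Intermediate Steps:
$P{\left(r,y \right)} = \frac{5}{4} + \frac{r}{4}$ ($P{\left(r,y \right)} = \frac{r + 5}{4} = \frac{5 + r}{4} = \frac{5}{4} + \frac{r}{4}$)
$h{\left(p,c \right)} = - \frac{4}{7}$ ($h{\left(p,c \right)} = 4 \left(- \frac{1}{7}\right) = - \frac{4}{7}$)
$\left(h{\left(5,12 \right)} + 0 \left(-4 + P{\left(-5,-2 \right)}\right)\right)^{2} = \left(- \frac{4}{7} + 0 \left(-4 + \left(\frac{5}{4} + \frac{1}{4} \left(-5\right)\right)\right)\right)^{2} = \left(- \frac{4}{7} + 0 \left(-4 + \left(\frac{5}{4} - \frac{5}{4}\right)\right)\right)^{2} = \left(- \frac{4}{7} + 0 \left(-4 + 0\right)\right)^{2} = \left(- \frac{4}{7} + 0 \left(-4\right)\right)^{2} = \left(- \frac{4}{7} + 0\right)^{2} = \left(- \frac{4}{7}\right)^{2} = \frac{16}{49}$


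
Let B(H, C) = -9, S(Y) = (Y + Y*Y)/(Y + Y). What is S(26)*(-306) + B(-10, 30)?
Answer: -4140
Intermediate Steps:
S(Y) = (Y + Y²)/(2*Y) (S(Y) = (Y + Y²)/((2*Y)) = (Y + Y²)*(1/(2*Y)) = (Y + Y²)/(2*Y))
S(26)*(-306) + B(-10, 30) = (½ + (½)*26)*(-306) - 9 = (½ + 13)*(-306) - 9 = (27/2)*(-306) - 9 = -4131 - 9 = -4140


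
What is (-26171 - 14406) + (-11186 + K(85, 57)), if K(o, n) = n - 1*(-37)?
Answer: -51669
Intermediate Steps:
K(o, n) = 37 + n (K(o, n) = n + 37 = 37 + n)
(-26171 - 14406) + (-11186 + K(85, 57)) = (-26171 - 14406) + (-11186 + (37 + 57)) = -40577 + (-11186 + 94) = -40577 - 11092 = -51669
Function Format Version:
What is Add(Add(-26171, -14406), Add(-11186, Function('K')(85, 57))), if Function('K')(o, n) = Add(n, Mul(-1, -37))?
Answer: -51669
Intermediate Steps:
Function('K')(o, n) = Add(37, n) (Function('K')(o, n) = Add(n, 37) = Add(37, n))
Add(Add(-26171, -14406), Add(-11186, Function('K')(85, 57))) = Add(Add(-26171, -14406), Add(-11186, Add(37, 57))) = Add(-40577, Add(-11186, 94)) = Add(-40577, -11092) = -51669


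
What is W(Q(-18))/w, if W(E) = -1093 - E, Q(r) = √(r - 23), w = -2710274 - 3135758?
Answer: 1093/5846032 + I*√41/5846032 ≈ 0.00018696 + 1.0953e-6*I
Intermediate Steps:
w = -5846032
Q(r) = √(-23 + r)
W(Q(-18))/w = (-1093 - √(-23 - 18))/(-5846032) = (-1093 - √(-41))*(-1/5846032) = (-1093 - I*√41)*(-1/5846032) = 1093/5846032 + I*√41/5846032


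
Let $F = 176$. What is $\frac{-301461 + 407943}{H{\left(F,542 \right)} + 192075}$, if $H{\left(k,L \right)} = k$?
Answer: $\frac{106482}{192251} \approx 0.55387$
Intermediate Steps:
$\frac{-301461 + 407943}{H{\left(F,542 \right)} + 192075} = \frac{-301461 + 407943}{176 + 192075} = \frac{106482}{192251}$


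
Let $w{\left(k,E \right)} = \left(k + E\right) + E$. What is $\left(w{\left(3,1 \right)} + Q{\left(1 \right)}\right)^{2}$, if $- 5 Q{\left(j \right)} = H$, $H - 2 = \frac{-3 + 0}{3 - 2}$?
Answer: $\frac{676}{25} \approx 27.04$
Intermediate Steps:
$H = -1$ ($H = 2 + \frac{-3 + 0}{3 - 2} = 2 - \frac{3}{1} = 2 - 3 = -1$)
$Q{\left(j \right)} = \frac{1}{5}$ ($Q{\left(j \right)} = \left(- \frac{1}{5}\right) \left(-1\right) = \frac{1}{5}$)
$w{\left(k,E \right)} = k + 2 E$ ($w{\left(k,E \right)} = \left(E + k\right) + E = k + 2 E$)
$\left(w{\left(3,1 \right)} + Q{\left(1 \right)}\right)^{2} = \left(\left(3 + 2 \cdot 1\right) + \frac{1}{5}\right)^{2} = \left(\left(3 + 2\right) + \frac{1}{5}\right)^{2} = \left(5 + \frac{1}{5}\right)^{2} = \left(\frac{26}{5}\right)^{2} = \frac{676}{25}$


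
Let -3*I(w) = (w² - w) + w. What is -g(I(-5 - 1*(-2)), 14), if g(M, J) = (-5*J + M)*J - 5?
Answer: 1027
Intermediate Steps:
I(w) = -w²/3 (I(w) = -((w² - w) + w)/3 = -w²/3)
g(M, J) = -5 + J*(M - 5*J) (g(M, J) = (M - 5*J)*J - 5 = J*(M - 5*J) - 5 = -5 + J*(M - 5*J))
-g(I(-5 - 1*(-2)), 14) = -(-5 - 5*14² + 14*(-(-5 - 1*(-2))²/3)) = -(-5 - 5*196 + 14*(-(-5 + 2)²/3)) = -(-5 - 980 + 14*(-⅓*(-3)²)) = -(-5 - 980 + 14*(-⅓*9)) = -(-5 - 980 + 14*(-3)) = -(-5 - 980 - 42) = -1*(-1027) = 1027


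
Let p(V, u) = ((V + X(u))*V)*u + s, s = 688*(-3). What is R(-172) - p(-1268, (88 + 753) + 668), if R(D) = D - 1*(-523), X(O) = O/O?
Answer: -2424290589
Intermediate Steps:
X(O) = 1
s = -2064
R(D) = 523 + D (R(D) = D + 523 = 523 + D)
p(V, u) = -2064 + V*u*(1 + V) (p(V, u) = ((V + 1)*V)*u - 2064 = ((1 + V)*V)*u - 2064 = (V*(1 + V))*u - 2064 = V*u*(1 + V) - 2064 = -2064 + V*u*(1 + V))
R(-172) - p(-1268, (88 + 753) + 668) = (523 - 172) - (-2064 - 1268*((88 + 753) + 668) + ((88 + 753) + 668)*(-1268)²) = 351 - (-2064 - 1268*(841 + 668) + (841 + 668)*1607824) = 351 - (-2064 - 1268*1509 + 1509*1607824) = 351 - (-2064 - 1913412 + 2426206416) = 351 - 1*2424290940 = 351 - 2424290940 = -2424290589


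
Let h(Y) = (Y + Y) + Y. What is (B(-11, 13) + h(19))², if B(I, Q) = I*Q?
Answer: 7396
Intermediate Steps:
h(Y) = 3*Y (h(Y) = 2*Y + Y = 3*Y)
(B(-11, 13) + h(19))² = (-11*13 + 3*19)² = (-143 + 57)² = (-86)² = 7396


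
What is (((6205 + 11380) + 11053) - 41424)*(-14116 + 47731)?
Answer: -429801390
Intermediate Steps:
(((6205 + 11380) + 11053) - 41424)*(-14116 + 47731) = ((17585 + 11053) - 41424)*33615 = (28638 - 41424)*33615 = -12786*33615 = -429801390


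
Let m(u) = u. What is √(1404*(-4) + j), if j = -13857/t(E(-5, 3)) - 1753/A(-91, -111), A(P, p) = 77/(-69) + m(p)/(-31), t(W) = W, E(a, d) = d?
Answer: I*√76059917666/2636 ≈ 104.62*I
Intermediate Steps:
A(P, p) = -77/69 - p/31 (A(P, p) = 77/(-69) + p/(-31) = 77*(-1/69) + p*(-1/31) = -77/69 - p/31)
j = -28101035/5272 (j = -13857/3 - 1753/(-77/69 - 1/31*(-111)) = -13857*⅓ - 1753/(-77/69 + 111/31) = -4619 - 1753/5272/2139 = -4619 - 1753*2139/5272 = -4619 - 3749667/5272 = -28101035/5272 ≈ -5330.2)
√(1404*(-4) + j) = √(1404*(-4) - 28101035/5272) = √(-5616 - 28101035/5272) = √(-57708587/5272) = I*√76059917666/2636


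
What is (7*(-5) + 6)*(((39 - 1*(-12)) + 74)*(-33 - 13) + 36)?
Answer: 165706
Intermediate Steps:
(7*(-5) + 6)*(((39 - 1*(-12)) + 74)*(-33 - 13) + 36) = (-35 + 6)*(((39 + 12) + 74)*(-46) + 36) = -29*((51 + 74)*(-46) + 36) = -29*(125*(-46) + 36) = -29*(-5750 + 36) = -29*(-5714) = 165706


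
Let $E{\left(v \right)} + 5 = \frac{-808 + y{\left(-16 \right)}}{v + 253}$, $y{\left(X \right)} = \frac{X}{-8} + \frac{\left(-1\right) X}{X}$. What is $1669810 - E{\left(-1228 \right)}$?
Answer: $\frac{542689606}{325} \approx 1.6698 \cdot 10^{6}$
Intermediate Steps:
$y{\left(X \right)} = -1 - \frac{X}{8}$ ($y{\left(X \right)} = X \left(- \frac{1}{8}\right) - 1 = - \frac{X}{8} - 1 = -1 - \frac{X}{8}$)
$E{\left(v \right)} = -5 - \frac{807}{253 + v}$ ($E{\left(v \right)} = -5 + \frac{-808 - -1}{v + 253} = -5 + \frac{-808 + \left(-1 + 2\right)}{253 + v} = -5 + \frac{-808 + 1}{253 + v} = -5 - \frac{807}{253 + v}$)
$1669810 - E{\left(-1228 \right)} = 1669810 - \frac{-2072 - -6140}{253 - 1228} = 1669810 - \frac{-2072 + 6140}{-975} = 1669810 - \left(- \frac{1}{975}\right) 4068 = 1669810 - - \frac{1356}{325} = 1669810 + \frac{1356}{325} = \frac{542689606}{325}$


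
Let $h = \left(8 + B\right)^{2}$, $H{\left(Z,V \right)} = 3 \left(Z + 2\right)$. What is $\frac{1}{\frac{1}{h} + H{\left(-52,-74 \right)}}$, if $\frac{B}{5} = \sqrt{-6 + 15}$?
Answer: $- \frac{529}{79349} \approx -0.0066667$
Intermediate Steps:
$H{\left(Z,V \right)} = 6 + 3 Z$ ($H{\left(Z,V \right)} = 3 \left(2 + Z\right) = 6 + 3 Z$)
$B = 15$ ($B = 5 \sqrt{-6 + 15} = 5 \sqrt{9} = 5 \cdot 3 = 15$)
$h = 529$ ($h = \left(8 + 15\right)^{2} = 23^{2} = 529$)
$\frac{1}{\frac{1}{h} + H{\left(-52,-74 \right)}} = \frac{1}{\frac{1}{529} + \left(6 + 3 \left(-52\right)\right)} = \frac{1}{\frac{1}{529} + \left(6 - 156\right)} = \frac{1}{\frac{1}{529} - 150} = \frac{1}{- \frac{79349}{529}} = - \frac{529}{79349}$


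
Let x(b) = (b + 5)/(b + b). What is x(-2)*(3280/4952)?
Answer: -615/1238 ≈ -0.49677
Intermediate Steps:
x(b) = (5 + b)/(2*b) (x(b) = (5 + b)/((2*b)) = (5 + b)*(1/(2*b)) = (5 + b)/(2*b))
x(-2)*(3280/4952) = ((½)*(5 - 2)/(-2))*(3280/4952) = ((½)*(-½)*3)*(3280*(1/4952)) = -¾*410/619 = -615/1238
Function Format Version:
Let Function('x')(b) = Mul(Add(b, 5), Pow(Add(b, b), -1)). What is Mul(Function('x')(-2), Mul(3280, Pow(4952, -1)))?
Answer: Rational(-615, 1238) ≈ -0.49677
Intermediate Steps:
Function('x')(b) = Mul(Rational(1, 2), Pow(b, -1), Add(5, b)) (Function('x')(b) = Mul(Add(5, b), Pow(Mul(2, b), -1)) = Mul(Add(5, b), Mul(Rational(1, 2), Pow(b, -1))) = Mul(Rational(1, 2), Pow(b, -1), Add(5, b)))
Mul(Function('x')(-2), Mul(3280, Pow(4952, -1))) = Mul(Mul(Rational(1, 2), Pow(-2, -1), Add(5, -2)), Mul(3280, Pow(4952, -1))) = Mul(Mul(Rational(1, 2), Rational(-1, 2), 3), Mul(3280, Rational(1, 4952))) = Mul(Rational(-3, 4), Rational(410, 619)) = Rational(-615, 1238)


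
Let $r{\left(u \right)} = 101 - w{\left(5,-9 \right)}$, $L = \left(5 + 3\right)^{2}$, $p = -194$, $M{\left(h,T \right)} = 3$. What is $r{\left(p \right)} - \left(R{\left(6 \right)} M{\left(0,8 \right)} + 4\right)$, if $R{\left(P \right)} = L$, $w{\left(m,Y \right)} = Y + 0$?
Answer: $-86$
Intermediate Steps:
$w{\left(m,Y \right)} = Y$
$L = 64$ ($L = 8^{2} = 64$)
$R{\left(P \right)} = 64$
$r{\left(u \right)} = 110$ ($r{\left(u \right)} = 101 - -9 = 101 + 9 = 110$)
$r{\left(p \right)} - \left(R{\left(6 \right)} M{\left(0,8 \right)} + 4\right) = 110 - \left(64 \cdot 3 + 4\right) = 110 - \left(192 + 4\right) = 110 - 196 = -86$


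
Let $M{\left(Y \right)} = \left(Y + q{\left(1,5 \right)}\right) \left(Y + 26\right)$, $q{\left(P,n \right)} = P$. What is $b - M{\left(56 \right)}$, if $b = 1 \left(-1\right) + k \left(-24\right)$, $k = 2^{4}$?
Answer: $-5059$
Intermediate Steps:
$k = 16$
$b = -385$ ($b = 1 \left(-1\right) + 16 \left(-24\right) = -1 - 384 = -385$)
$M{\left(Y \right)} = \left(1 + Y\right) \left(26 + Y\right)$ ($M{\left(Y \right)} = \left(Y + 1\right) \left(Y + 26\right) = \left(1 + Y\right) \left(26 + Y\right)$)
$b - M{\left(56 \right)} = -385 - \left(26 + 56^{2} + 27 \cdot 56\right) = -385 - \left(26 + 3136 + 1512\right) = -385 - 4674 = -5059$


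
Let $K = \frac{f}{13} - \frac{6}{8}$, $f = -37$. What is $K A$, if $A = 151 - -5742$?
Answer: $- \frac{1101991}{52} \approx -21192.0$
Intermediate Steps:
$K = - \frac{187}{52}$ ($K = - \frac{37}{13} - \frac{6}{8} = \left(-37\right) \frac{1}{13} - \frac{3}{4} = - \frac{37}{13} - \frac{3}{4} = - \frac{187}{52} \approx -3.5962$)
$A = 5893$ ($A = 151 + 5742 = 5893$)
$K A = \left(- \frac{187}{52}\right) 5893 = - \frac{1101991}{52}$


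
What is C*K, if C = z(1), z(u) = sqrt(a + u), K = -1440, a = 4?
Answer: -1440*sqrt(5) ≈ -3219.9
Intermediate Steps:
z(u) = sqrt(4 + u)
C = sqrt(5) (C = sqrt(4 + 1) = sqrt(5) ≈ 2.2361)
C*K = sqrt(5)*(-1440) = -1440*sqrt(5)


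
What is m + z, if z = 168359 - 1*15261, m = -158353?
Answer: -5255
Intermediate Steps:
z = 153098 (z = 168359 - 15261 = 153098)
m + z = -158353 + 153098 = -5255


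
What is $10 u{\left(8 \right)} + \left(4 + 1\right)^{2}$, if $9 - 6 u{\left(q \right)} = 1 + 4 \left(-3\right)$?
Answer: $\frac{175}{3} \approx 58.333$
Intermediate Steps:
$u{\left(q \right)} = \frac{10}{3}$ ($u{\left(q \right)} = \frac{3}{2} - \frac{1 + 4 \left(-3\right)}{6} = \frac{3}{2} - \frac{1 - 12}{6} = \frac{3}{2} - - \frac{11}{6} = \frac{3}{2} + \frac{11}{6} = \frac{10}{3}$)
$10 u{\left(8 \right)} + \left(4 + 1\right)^{2} = 10 \cdot \frac{10}{3} + \left(4 + 1\right)^{2} = \frac{100}{3} + 5^{2} = \frac{100}{3} + 25 = \frac{175}{3}$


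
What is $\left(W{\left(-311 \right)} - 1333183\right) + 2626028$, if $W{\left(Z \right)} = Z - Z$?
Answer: $1292845$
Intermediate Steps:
$W{\left(Z \right)} = 0$
$\left(W{\left(-311 \right)} - 1333183\right) + 2626028 = \left(0 - 1333183\right) + 2626028 = -1333183 + 2626028 = 1292845$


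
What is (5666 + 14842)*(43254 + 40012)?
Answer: 1707619128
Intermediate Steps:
(5666 + 14842)*(43254 + 40012) = 20508*83266 = 1707619128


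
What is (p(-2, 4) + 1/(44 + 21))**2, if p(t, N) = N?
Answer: 68121/4225 ≈ 16.123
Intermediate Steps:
(p(-2, 4) + 1/(44 + 21))**2 = (4 + 1/(44 + 21))**2 = (4 + 1/65)**2 = (261/65)**2 = 68121/4225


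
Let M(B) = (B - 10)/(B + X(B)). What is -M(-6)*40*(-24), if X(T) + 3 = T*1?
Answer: 1024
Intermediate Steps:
X(T) = -3 + T (X(T) = -3 + T*1 = -3 + T)
M(B) = (-10 + B)/(-3 + 2*B) (M(B) = (B - 10)/(B + (-3 + B)) = (-10 + B)/(-3 + 2*B))
-M(-6)*40*(-24) = -((-10 - 6)/(-3 + 2*(-6)))*40*(-24) = -(-16/(-3 - 12))*40*(-24) = -(-16/(-15))*40*(-24) = --1/15*(-16)*40*(-24) = -(16/15)*40*(-24) = -128*(-24)/3 = -1*(-1024) = 1024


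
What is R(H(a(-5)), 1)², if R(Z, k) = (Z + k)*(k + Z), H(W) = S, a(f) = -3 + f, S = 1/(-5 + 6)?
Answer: 16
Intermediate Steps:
S = 1 (S = 1/1 = 1)
H(W) = 1
R(Z, k) = (Z + k)² (R(Z, k) = (Z + k)*(Z + k) = (Z + k)²)
R(H(a(-5)), 1)² = ((1 + 1)²)² = (2²)² = 4² = 16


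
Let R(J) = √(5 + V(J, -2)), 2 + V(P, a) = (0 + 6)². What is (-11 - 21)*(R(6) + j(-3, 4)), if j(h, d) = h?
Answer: 96 - 32*√39 ≈ -103.84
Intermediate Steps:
V(P, a) = 34 (V(P, a) = -2 + (0 + 6)² = -2 + 6² = -2 + 36 = 34)
R(J) = √39 (R(J) = √(5 + 34) = √39)
(-11 - 21)*(R(6) + j(-3, 4)) = (-11 - 21)*(√39 - 3) = -32*(-3 + √39) = 96 - 32*√39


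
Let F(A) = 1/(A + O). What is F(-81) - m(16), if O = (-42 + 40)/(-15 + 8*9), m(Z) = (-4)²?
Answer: -73961/4619 ≈ -16.012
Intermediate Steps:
m(Z) = 16
O = -2/57 (O = -2/(-15 + 72) = -2/57 ≈ -0.035088)
F(A) = 1/(-2/57 + A) (F(A) = 1/(A - 2/57) = 1/(-2/57 + A))
F(-81) - m(16) = 57/(-2 + 57*(-81)) - 1*16 = 57/(-2 - 4617) - 16 = 57/(-4619) - 16 = 57*(-1/4619) - 16 = -57/4619 - 16 = -73961/4619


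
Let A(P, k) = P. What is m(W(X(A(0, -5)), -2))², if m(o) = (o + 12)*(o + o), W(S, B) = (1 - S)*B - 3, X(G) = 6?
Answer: 70756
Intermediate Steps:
W(S, B) = -3 + B*(1 - S) (W(S, B) = B*(1 - S) - 3 = -3 + B*(1 - S))
m(o) = 2*o*(12 + o) (m(o) = (12 + o)*(2*o) = 2*o*(12 + o))
m(W(X(A(0, -5)), -2))² = (2*(-3 - 2 - 1*(-2)*6)*(12 + (-3 - 2 - 1*(-2)*6)))² = (2*(-3 - 2 + 12)*(12 + (-3 - 2 + 12)))² = (2*7*(12 + 7))² = (2*7*19)² = 266² = 70756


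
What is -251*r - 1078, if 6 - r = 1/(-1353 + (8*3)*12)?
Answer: -2752211/1065 ≈ -2584.2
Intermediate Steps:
r = 6391/1065 (r = 6 - 1/(-1353 + (8*3)*12) = 6 - 1/(-1353 + 24*12) = 6 - 1/(-1353 + 288) = 6 - 1/(-1065) = 6 - 1*(-1/1065) = 6 + 1/1065 = 6391/1065 ≈ 6.0009)
-251*r - 1078 = -251*6391/1065 - 1078 = -1604141/1065 - 1078 = -2752211/1065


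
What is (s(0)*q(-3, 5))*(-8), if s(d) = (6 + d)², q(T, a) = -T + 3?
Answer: -1728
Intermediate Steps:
q(T, a) = 3 - T
(s(0)*q(-3, 5))*(-8) = ((6 + 0)²*(3 - 1*(-3)))*(-8) = (6²*(3 + 3))*(-8) = (36*6)*(-8) = 216*(-8) = -1728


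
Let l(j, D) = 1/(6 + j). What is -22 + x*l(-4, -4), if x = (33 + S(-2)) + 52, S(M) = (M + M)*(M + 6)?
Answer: 25/2 ≈ 12.500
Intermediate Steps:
S(M) = 2*M*(6 + M) (S(M) = (2*M)*(6 + M) = 2*M*(6 + M))
x = 69 (x = (33 + 2*(-2)*(6 - 2)) + 52 = (33 + 2*(-2)*4) + 52 = (33 - 16) + 52 = 17 + 52 = 69)
-22 + x*l(-4, -4) = -22 + 69/(6 - 4) = -22 + 69/2 = 25/2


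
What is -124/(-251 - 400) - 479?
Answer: -10055/21 ≈ -478.81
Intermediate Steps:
-124/(-251 - 400) - 479 = -124/(-651) - 479 = -1/651*(-124) - 479 = 4/21 - 479 = -10055/21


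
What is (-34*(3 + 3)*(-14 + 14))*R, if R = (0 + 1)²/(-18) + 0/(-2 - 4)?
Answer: 0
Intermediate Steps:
R = -1/18 (R = 1²*(-1/18) + 0/(-6) = 1*(-1/18) + 0*(-⅙) = -1/18 + 0 = -1/18 ≈ -0.055556)
(-34*(3 + 3)*(-14 + 14))*R = -34*(3 + 3)*(-14 + 14)*(-1/18) = -204*0*(-1/18) = -34*0*(-1/18) = 0*(-1/18) = 0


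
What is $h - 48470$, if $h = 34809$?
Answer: $-13661$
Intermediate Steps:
$h - 48470 = 34809 - 48470 = -13661$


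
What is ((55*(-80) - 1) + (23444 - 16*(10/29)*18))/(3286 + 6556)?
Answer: 78481/40774 ≈ 1.9248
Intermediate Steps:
((55*(-80) - 1) + (23444 - 16*(10/29)*18))/(3286 + 6556) = ((-4400 - 1) + (23444 - 16*(10*(1/29))*18))/9842 = (-4401 + (23444 - 16*(10/29)*18))*(1/9842) = (-4401 + (23444 - 160*18/29))*(1/9842) = (-4401 + (23444 - 1*2880/29))*(1/9842) = (-4401 + (23444 - 2880/29))*(1/9842) = (-4401 + 676996/29)*(1/9842) = (549367/29)*(1/9842) = 78481/40774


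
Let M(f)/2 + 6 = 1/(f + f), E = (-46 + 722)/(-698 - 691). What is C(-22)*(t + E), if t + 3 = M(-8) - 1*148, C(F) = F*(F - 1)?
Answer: -459967409/5556 ≈ -82788.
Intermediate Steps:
C(F) = F*(-1 + F)
E = -676/1389 (E = 676/(-1389) = 676*(-1/1389) = -676/1389 ≈ -0.48668)
M(f) = -12 + 1/f (M(f) = -12 + 2/(f + f) = -12 + 2/((2*f)) = -12 + 2*(1/(2*f)) = -12 + 1/f)
t = -1305/8 (t = -3 + ((-12 + 1/(-8)) - 1*148) = -3 + ((-12 - ⅛) - 148) = -3 + (-97/8 - 148) = -3 - 1281/8 = -1305/8 ≈ -163.13)
C(-22)*(t + E) = (-22*(-1 - 22))*(-1305/8 - 676/1389) = -22*(-23)*(-1818053/11112) = 506*(-1818053/11112) = -459967409/5556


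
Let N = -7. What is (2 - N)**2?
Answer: 81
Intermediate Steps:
(2 - N)**2 = (2 - 1*(-7))**2 = (2 + 7)**2 = 9**2 = 81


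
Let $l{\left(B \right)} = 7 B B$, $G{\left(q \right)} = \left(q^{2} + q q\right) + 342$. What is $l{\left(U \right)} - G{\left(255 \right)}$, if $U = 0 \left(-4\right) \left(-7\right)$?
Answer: $-130392$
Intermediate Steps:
$G{\left(q \right)} = 342 + 2 q^{2}$ ($G{\left(q \right)} = \left(q^{2} + q^{2}\right) + 342 = 2 q^{2} + 342 = 342 + 2 q^{2}$)
$U = 0$ ($U = 0 \left(-7\right) = 0$)
$l{\left(B \right)} = 7 B^{2}$
$l{\left(U \right)} - G{\left(255 \right)} = 7 \cdot 0^{2} - \left(342 + 2 \cdot 255^{2}\right) = 7 \cdot 0 - \left(342 + 2 \cdot 65025\right) = 0 - \left(342 + 130050\right) = 0 - 130392 = -130392$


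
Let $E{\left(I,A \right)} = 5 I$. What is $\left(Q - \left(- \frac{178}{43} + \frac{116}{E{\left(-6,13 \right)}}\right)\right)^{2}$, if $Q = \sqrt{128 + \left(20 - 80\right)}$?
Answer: $\frac{54956596}{416025} + \frac{20656 \sqrt{17}}{645} \approx 264.14$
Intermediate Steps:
$Q = 2 \sqrt{17}$ ($Q = \sqrt{128 - 60} = \sqrt{68} = 2 \sqrt{17} \approx 8.2462$)
$\left(Q - \left(- \frac{178}{43} + \frac{116}{E{\left(-6,13 \right)}}\right)\right)^{2} = \left(2 \sqrt{17} - \left(- \frac{178}{43} - \frac{58}{15}\right)\right)^{2} = \left(2 \sqrt{17} - \left(- \frac{178}{43} + \frac{116}{-30}\right)\right)^{2} = \left(2 \sqrt{17} + \left(\left(-116\right) \left(- \frac{1}{30}\right) + \frac{178}{43}\right)\right)^{2} = \left(2 \sqrt{17} + \left(\frac{58}{15} + \frac{178}{43}\right)\right)^{2} = \left(2 \sqrt{17} + \frac{5164}{645}\right)^{2} = \left(\frac{5164}{645} + 2 \sqrt{17}\right)^{2}$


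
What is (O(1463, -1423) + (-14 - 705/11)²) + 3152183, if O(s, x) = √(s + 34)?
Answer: 382152024/121 + √1497 ≈ 3.1583e+6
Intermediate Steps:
O(s, x) = √(34 + s)
(O(1463, -1423) + (-14 - 705/11)²) + 3152183 = (√(34 + 1463) + (-14 - 705/11)²) + 3152183 = (√1497 + (-14 - 705*1/11)²) + 3152183 = (√1497 + (-14 - 705/11)²) + 3152183 = (√1497 + (-859/11)²) + 3152183 = (√1497 + 737881/121) + 3152183 = (737881/121 + √1497) + 3152183 = 382152024/121 + √1497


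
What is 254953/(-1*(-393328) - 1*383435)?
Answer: 254953/9893 ≈ 25.771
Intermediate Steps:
254953/(-1*(-393328) - 1*383435) = 254953/(393328 - 383435) = 254953/9893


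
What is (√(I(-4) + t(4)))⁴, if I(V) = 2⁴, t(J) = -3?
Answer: 169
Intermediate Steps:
I(V) = 16
(√(I(-4) + t(4)))⁴ = (√(16 - 3))⁴ = (√13)⁴ = 169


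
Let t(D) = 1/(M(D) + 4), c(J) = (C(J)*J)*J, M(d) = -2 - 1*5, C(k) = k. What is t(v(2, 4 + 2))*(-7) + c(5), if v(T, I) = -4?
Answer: 382/3 ≈ 127.33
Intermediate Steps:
M(d) = -7 (M(d) = -2 - 5 = -7)
c(J) = J³ (c(J) = (J*J)*J = J²*J = J³)
t(D) = -⅓ (t(D) = 1/(-7 + 4) = 1/(-3) = -⅓)
t(v(2, 4 + 2))*(-7) + c(5) = -⅓*(-7) + 5³ = 7/3 + 125 = 382/3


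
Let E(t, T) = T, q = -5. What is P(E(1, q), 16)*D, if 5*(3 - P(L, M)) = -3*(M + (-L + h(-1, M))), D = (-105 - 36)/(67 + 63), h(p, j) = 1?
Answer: -11421/650 ≈ -17.571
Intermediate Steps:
D = -141/130 ≈ -1.0846
P(L, M) = 18/5 - 3*L/5 + 3*M/5 (P(L, M) = 3 - (-3)*(M + (-L + 1))/5 = 3 - (-3)*(M + (1 - L))/5 = 3 - (-3)*(1 + M - L)/5 = 3 - (-3 - 3*M + 3*L)/5 = 3 + (⅗ - 3*L/5 + 3*M/5) = 18/5 - 3*L/5 + 3*M/5)
P(E(1, q), 16)*D = (18/5 - ⅗*(-5) + (⅗)*16)*(-141/130) = (18/5 + 3 + 48/5)*(-141/130) = (81/5)*(-141/130) = -11421/650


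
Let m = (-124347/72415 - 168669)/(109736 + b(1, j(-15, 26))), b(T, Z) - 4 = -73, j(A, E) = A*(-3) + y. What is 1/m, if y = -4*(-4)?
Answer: -467149165/718487646 ≈ -0.65018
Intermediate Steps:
y = 16
j(A, E) = 16 - 3*A (j(A, E) = A*(-3) + 16 = -3*A + 16 = 16 - 3*A)
b(T, Z) = -69 (b(T, Z) = 4 - 73 = -69)
m = -718487646/467149165 (m = (-124347/72415 - 168669)/(109736 - 69) = (-124347*1/72415 - 168669)/109667 = (-124347/72415 - 168669)*(1/109667) = -12214289982/72415*1/109667 = -718487646/467149165 ≈ -1.5380)
1/m = 1/(-718487646/467149165) = -467149165/718487646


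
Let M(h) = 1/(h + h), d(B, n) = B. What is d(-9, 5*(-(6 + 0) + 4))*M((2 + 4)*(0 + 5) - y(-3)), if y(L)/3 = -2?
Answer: -1/8 ≈ -0.12500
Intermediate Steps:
y(L) = -6 (y(L) = 3*(-2) = -6)
M(h) = 1/(2*h)
d(-9, 5*(-(6 + 0) + 4))*M((2 + 4)*(0 + 5) - y(-3)) = -9/(2*((2 + 4)*(0 + 5) - 1*(-6))) = -9/(2*(6*5 + 6)) = -9/(2*(30 + 6)) = -9/(2*36) = -9*1/72 = -1/8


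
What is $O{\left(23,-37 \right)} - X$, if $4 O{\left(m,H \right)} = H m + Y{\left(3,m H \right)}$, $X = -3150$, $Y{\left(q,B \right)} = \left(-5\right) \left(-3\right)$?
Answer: $2941$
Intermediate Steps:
$Y{\left(q,B \right)} = 15$
$O{\left(m,H \right)} = \frac{15}{4} + \frac{H m}{4}$ ($O{\left(m,H \right)} = \frac{H m + 15}{4} = \frac{15 + H m}{4} = \frac{15}{4} + \frac{H m}{4}$)
$O{\left(23,-37 \right)} - X = \left(\frac{15}{4} + \frac{1}{4} \left(-37\right) 23\right) - -3150 = \left(\frac{15}{4} - \frac{851}{4}\right) + 3150 = -209 + 3150 = 2941$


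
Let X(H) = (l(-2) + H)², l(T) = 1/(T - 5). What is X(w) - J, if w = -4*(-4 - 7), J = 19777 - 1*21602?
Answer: 183674/49 ≈ 3748.4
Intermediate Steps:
J = -1825 (J = 19777 - 21602 = -1825)
w = 44 (w = -4*(-11) = 44)
l(T) = 1/(-5 + T)
X(H) = (-⅐ + H)² (X(H) = (1/(-5 - 2) + H)² = (1/(-7) + H)² = (-⅐ + H)²)
X(w) - J = (-1 + 7*44)²/49 - 1*(-1825) = (-1 + 308)²/49 + 1825 = (1/49)*307² + 1825 = (1/49)*94249 + 1825 = 94249/49 + 1825 = 183674/49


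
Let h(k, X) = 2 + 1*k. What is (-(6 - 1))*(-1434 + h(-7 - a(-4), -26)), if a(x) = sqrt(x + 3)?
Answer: 7195 + 5*I ≈ 7195.0 + 5.0*I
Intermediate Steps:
a(x) = sqrt(3 + x)
h(k, X) = 2 + k
(-(6 - 1))*(-1434 + h(-7 - a(-4), -26)) = (-(6 - 1))*(-1434 + (2 + (-7 - sqrt(3 - 4)))) = (-1*5)*(-1434 + (2 + (-7 - sqrt(-1)))) = -5*(-1434 + (2 + (-7 - I))) = -5*(-1434 + (-5 - I)) = -5*(-1439 - I) = 7195 + 5*I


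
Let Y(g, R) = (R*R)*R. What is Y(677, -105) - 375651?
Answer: -1533276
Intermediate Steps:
Y(g, R) = R³ (Y(g, R) = R²*R = R³)
Y(677, -105) - 375651 = (-105)³ - 375651 = -1157625 - 375651 = -1533276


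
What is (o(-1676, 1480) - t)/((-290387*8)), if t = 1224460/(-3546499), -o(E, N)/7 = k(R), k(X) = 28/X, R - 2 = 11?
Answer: 84899478/13388143666469 ≈ 6.3414e-6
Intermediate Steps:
R = 13 (R = 2 + 11 = 13)
o(E, N) = -196/13
t = -1224460/3546499 (t = 1224460*(-1/3546499) = -1224460/3546499 ≈ -0.34526)
(o(-1676, 1480) - t)/((-290387*8)) = (-196/13 - 1*(-1224460/3546499))/((-290387*8)) = (-196/13 + 1224460/3546499)/(-2323096) = -679195824/46104487*(-1/2323096) = 84899478/13388143666469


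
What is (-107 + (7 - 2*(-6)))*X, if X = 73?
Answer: -6424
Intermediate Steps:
(-107 + (7 - 2*(-6)))*X = (-107 + (7 - 2*(-6)))*73 = (-107 + (7 + 12))*73 = (-107 + 19)*73 = -88*73 = -6424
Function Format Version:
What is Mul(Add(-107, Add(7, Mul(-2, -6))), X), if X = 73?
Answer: -6424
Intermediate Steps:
Mul(Add(-107, Add(7, Mul(-2, -6))), X) = Mul(Add(-107, Add(7, Mul(-2, -6))), 73) = Mul(Add(-107, Add(7, 12)), 73) = Mul(Add(-107, 19), 73) = Mul(-88, 73) = -6424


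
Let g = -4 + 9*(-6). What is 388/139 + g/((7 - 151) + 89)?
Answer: 29402/7645 ≈ 3.8459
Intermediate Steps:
g = -58 (g = -4 - 54 = -58)
388/139 + g/((7 - 151) + 89) = 388/139 - 58/((7 - 151) + 89) = 388*(1/139) - 58/(-144 + 89) = 388/139 - 58/(-55) = 388/139 - 58*(-1/55) = 388/139 + 58/55 = 29402/7645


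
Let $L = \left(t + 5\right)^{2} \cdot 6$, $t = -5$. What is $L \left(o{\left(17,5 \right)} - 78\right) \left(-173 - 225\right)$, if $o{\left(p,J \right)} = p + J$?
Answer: $0$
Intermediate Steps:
$o{\left(p,J \right)} = J + p$
$L = 0$ ($L = \left(-5 + 5\right)^{2} \cdot 6 = 0^{2} \cdot 6 = 0 \cdot 6 = 0$)
$L \left(o{\left(17,5 \right)} - 78\right) \left(-173 - 225\right) = 0 \left(\left(5 + 17\right) - 78\right) \left(-173 - 225\right) = 0 \left(22 - 78\right) \left(-398\right) = 0 \left(\left(-56\right) \left(-398\right)\right) = 0 \cdot 22288 = 0$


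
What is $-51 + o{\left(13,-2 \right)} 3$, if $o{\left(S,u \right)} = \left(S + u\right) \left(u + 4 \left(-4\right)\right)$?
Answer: $-645$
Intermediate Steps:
$o{\left(S,u \right)} = \left(-16 + u\right) \left(S + u\right)$ ($o{\left(S,u \right)} = \left(S + u\right) \left(u - 16\right) = \left(S + u\right) \left(-16 + u\right) = \left(-16 + u\right) \left(S + u\right)$)
$-51 + o{\left(13,-2 \right)} 3 = -51 + \left(\left(-2\right)^{2} - 208 - -32 + 13 \left(-2\right)\right) 3 = -51 + \left(4 - 208 + 32 - 26\right) 3 = -51 - 594 = -645$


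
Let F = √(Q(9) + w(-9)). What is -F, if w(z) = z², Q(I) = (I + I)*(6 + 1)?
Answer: -3*√23 ≈ -14.387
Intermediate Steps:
Q(I) = 14*I (Q(I) = (2*I)*7 = 14*I)
F = 3*√23 (F = √(14*9 + (-9)²) = √(126 + 81) = √207 = 3*√23 ≈ 14.387)
-F = -3*√23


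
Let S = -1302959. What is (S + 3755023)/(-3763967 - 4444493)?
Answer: -613016/2052115 ≈ -0.29872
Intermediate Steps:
(S + 3755023)/(-3763967 - 4444493) = (-1302959 + 3755023)/(-3763967 - 4444493) = 2452064/(-8208460) = 2452064*(-1/8208460) = -613016/2052115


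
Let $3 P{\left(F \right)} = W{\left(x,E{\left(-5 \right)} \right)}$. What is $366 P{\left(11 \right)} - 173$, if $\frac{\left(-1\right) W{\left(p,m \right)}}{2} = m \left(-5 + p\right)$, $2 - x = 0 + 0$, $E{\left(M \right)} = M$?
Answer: $-3833$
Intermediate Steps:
$x = 2$ ($x = 2 - \left(0 + 0\right) = 2 - 0 = 2 + 0 = 2$)
$W{\left(p,m \right)} = - 2 m \left(-5 + p\right)$
$P{\left(F \right)} = -10$ ($P{\left(F \right)} = \frac{2 \left(-5\right) \left(5 - 2\right)}{3} = \frac{2 \left(-5\right) 3}{3} = \frac{1}{3} \left(-30\right) = -10$)
$366 P{\left(11 \right)} - 173 = 366 \left(-10\right) - 173 = -3660 - 173 = -3833$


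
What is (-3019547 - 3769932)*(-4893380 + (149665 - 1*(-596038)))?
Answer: 28160565890283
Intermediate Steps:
(-3019547 - 3769932)*(-4893380 + (149665 - 1*(-596038))) = -6789479*(-4893380 + (149665 + 596038)) = -6789479*(-4893380 + 745703) = -6789479*(-4147677) = 28160565890283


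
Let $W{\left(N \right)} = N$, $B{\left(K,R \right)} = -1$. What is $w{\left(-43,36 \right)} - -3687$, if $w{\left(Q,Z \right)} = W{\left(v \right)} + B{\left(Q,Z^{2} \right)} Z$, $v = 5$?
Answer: $3656$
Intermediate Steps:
$w{\left(Q,Z \right)} = 5 - Z$
$w{\left(-43,36 \right)} - -3687 = \left(5 - 36\right) - -3687 = \left(5 - 36\right) + 3687 = -31 + 3687 = 3656$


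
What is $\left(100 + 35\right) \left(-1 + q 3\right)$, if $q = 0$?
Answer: $-135$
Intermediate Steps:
$\left(100 + 35\right) \left(-1 + q 3\right) = \left(100 + 35\right) \left(-1 + 0 \cdot 3\right) = 135 \left(-1 + 0\right) = 135 \left(-1\right) = -135$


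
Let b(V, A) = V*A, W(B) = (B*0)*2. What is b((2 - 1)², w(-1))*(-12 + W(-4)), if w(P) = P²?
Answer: -12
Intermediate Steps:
W(B) = 0 (W(B) = 0*2 = 0)
b(V, A) = A*V
b((2 - 1)², w(-1))*(-12 + W(-4)) = ((-1)²*(2 - 1)²)*(-12 + 0) = (1*1²)*(-12) = (1*1)*(-12) = 1*(-12) = -12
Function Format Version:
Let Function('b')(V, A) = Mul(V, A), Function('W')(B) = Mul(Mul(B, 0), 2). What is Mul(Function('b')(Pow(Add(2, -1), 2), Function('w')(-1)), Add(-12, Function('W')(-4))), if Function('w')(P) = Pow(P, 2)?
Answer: -12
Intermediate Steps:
Function('W')(B) = 0 (Function('W')(B) = Mul(0, 2) = 0)
Function('b')(V, A) = Mul(A, V)
Mul(Function('b')(Pow(Add(2, -1), 2), Function('w')(-1)), Add(-12, Function('W')(-4))) = Mul(Mul(Pow(-1, 2), Pow(Add(2, -1), 2)), Add(-12, 0)) = Mul(Mul(1, Pow(1, 2)), -12) = Mul(Mul(1, 1), -12) = Mul(1, -12) = -12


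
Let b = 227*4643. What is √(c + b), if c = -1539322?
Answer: 3*I*√53929 ≈ 696.68*I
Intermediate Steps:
b = 1053961
√(c + b) = √(-1539322 + 1053961) = √(-485361) = 3*I*√53929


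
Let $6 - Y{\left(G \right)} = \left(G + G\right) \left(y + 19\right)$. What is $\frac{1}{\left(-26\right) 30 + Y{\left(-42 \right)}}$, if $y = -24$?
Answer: $- \frac{1}{1194} \approx -0.00083752$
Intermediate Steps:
$Y{\left(G \right)} = 6 + 10 G$ ($Y{\left(G \right)} = 6 - \left(G + G\right) \left(-24 + 19\right) = 6 - 2 G \left(-5\right) = 6 - - 10 G = 6 + 10 G$)
$\frac{1}{\left(-26\right) 30 + Y{\left(-42 \right)}} = \frac{1}{\left(-26\right) 30 + \left(6 + 10 \left(-42\right)\right)} = \frac{1}{-780 + \left(6 - 420\right)} = \frac{1}{-780 - 414} = \frac{1}{-1194} = - \frac{1}{1194}$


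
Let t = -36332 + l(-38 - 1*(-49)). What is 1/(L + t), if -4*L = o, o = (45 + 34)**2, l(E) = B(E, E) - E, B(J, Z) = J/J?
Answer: -4/151609 ≈ -2.6384e-5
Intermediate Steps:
B(J, Z) = 1
l(E) = 1 - E
o = 6241 (o = 79**2 = 6241)
L = -6241/4 (L = -1/4*6241 = -6241/4 ≈ -1560.3)
t = -36342 (t = -36332 + (1 - (-38 - 1*(-49))) = -36332 + (1 - (-38 + 49)) = -36332 + (1 - 1*11) = -36332 + (1 - 11) = -36332 - 10 = -36342)
1/(L + t) = 1/(-6241/4 - 36342) = 1/(-151609/4) = -4/151609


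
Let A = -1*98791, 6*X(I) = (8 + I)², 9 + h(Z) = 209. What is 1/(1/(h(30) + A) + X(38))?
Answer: 295773/104309275 ≈ 0.0028355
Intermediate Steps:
h(Z) = 200 (h(Z) = -9 + 209 = 200)
X(I) = (8 + I)²/6
A = -98791
1/(1/(h(30) + A) + X(38)) = 1/(1/(200 - 98791) + (8 + 38)²/6) = 1/(1/(-98591) + (⅙)*46²) = 1/(-1/98591 + (⅙)*2116) = 1/(-1/98591 + 1058/3) = 1/(104309275/295773) = 295773/104309275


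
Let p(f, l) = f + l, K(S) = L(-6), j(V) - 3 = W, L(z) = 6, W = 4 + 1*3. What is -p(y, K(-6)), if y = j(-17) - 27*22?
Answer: 578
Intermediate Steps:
W = 7 (W = 4 + 3 = 7)
j(V) = 10 (j(V) = 3 + 7 = 10)
K(S) = 6
y = -584 (y = 10 - 27*22 = 10 - 594 = -584)
-p(y, K(-6)) = -(-584 + 6) = -1*(-578) = 578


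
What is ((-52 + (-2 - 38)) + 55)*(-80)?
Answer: 2960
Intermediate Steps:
((-52 + (-2 - 38)) + 55)*(-80) = ((-52 - 40) + 55)*(-80) = (-92 + 55)*(-80) = -37*(-80) = 2960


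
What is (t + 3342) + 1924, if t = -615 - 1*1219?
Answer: 3432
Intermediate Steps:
t = -1834 (t = -615 - 1219 = -1834)
(t + 3342) + 1924 = (-1834 + 3342) + 1924 = 1508 + 1924 = 3432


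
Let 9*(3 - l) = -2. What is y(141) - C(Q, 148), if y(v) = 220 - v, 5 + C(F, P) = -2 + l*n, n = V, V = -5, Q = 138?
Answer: 919/9 ≈ 102.11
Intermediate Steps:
n = -5
l = 29/9 (l = 3 - ⅑*(-2) = 3 + 2/9 = 29/9 ≈ 3.2222)
C(F, P) = -208/9 (C(F, P) = -5 + (-2 + (29/9)*(-5)) = -5 + (-2 - 145/9) = -5 - 163/9 = -208/9)
y(141) - C(Q, 148) = (220 - 1*141) - 1*(-208/9) = (220 - 141) + 208/9 = 79 + 208/9 = 919/9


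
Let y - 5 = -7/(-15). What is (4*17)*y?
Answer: 5576/15 ≈ 371.73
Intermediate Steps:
y = 82/15 (y = 5 - 7/(-15) = 5 - 7*(-1/15) = 5 + 7/15 = 82/15 ≈ 5.4667)
(4*17)*y = (4*17)*(82/15) = 68*(82/15) = 5576/15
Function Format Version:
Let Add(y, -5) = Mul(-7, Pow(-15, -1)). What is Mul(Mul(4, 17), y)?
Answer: Rational(5576, 15) ≈ 371.73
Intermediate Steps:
y = Rational(82, 15) (y = Add(5, Mul(-7, Pow(-15, -1))) = Add(5, Mul(-7, Rational(-1, 15))) = Add(5, Rational(7, 15)) = Rational(82, 15) ≈ 5.4667)
Mul(Mul(4, 17), y) = Mul(Mul(4, 17), Rational(82, 15)) = Mul(68, Rational(82, 15)) = Rational(5576, 15)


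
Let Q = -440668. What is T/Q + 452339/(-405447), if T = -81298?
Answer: -83184646123/89333759298 ≈ -0.93117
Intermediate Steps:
T/Q + 452339/(-405447) = -81298/(-440668) + 452339/(-405447) = -81298*(-1/440668) + 452339*(-1/405447) = 40649/220334 - 452339/405447 = -83184646123/89333759298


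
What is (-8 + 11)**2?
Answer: 9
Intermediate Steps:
(-8 + 11)**2 = 3**2 = 9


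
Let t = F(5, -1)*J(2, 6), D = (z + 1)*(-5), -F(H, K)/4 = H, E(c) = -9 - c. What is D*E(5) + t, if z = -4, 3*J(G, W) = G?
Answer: -670/3 ≈ -223.33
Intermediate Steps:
J(G, W) = G/3
F(H, K) = -4*H
D = 15 (D = (-4 + 1)*(-5) = -3*(-5) = 15)
t = -40/3 (t = (-4*5)*((1/3)*2) = -20*2/3 = -40/3 ≈ -13.333)
D*E(5) + t = 15*(-9 - 1*5) - 40/3 = 15*(-9 - 5) - 40/3 = 15*(-14) - 40/3 = -210 - 40/3 = -670/3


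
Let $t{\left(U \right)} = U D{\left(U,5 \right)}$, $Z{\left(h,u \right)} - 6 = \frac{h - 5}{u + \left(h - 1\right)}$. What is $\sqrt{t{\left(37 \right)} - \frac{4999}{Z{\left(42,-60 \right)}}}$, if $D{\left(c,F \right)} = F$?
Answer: $\frac{116 i \sqrt{462}}{77} \approx 32.381 i$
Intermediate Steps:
$Z{\left(h,u \right)} = 6 + \frac{-5 + h}{-1 + h + u}$ ($Z{\left(h,u \right)} = 6 + \frac{h - 5}{u + \left(h - 1\right)} = 6 + \frac{-5 + h}{u + \left(-1 + h\right)} = 6 + \frac{-5 + h}{-1 + h + u}$)
$t{\left(U \right)} = 5 U$ ($t{\left(U \right)} = U 5 = 5 U$)
$\sqrt{t{\left(37 \right)} - \frac{4999}{Z{\left(42,-60 \right)}}} = \sqrt{5 \cdot 37 - \frac{4999}{\frac{1}{-1 + 42 - 60} \left(-11 + 6 \left(-60\right) + 7 \cdot 42\right)}} = \sqrt{185 - \frac{4999}{\frac{1}{-19} \left(-11 - 360 + 294\right)}} = \sqrt{185 - \frac{4999}{\left(- \frac{1}{19}\right) \left(-77\right)}} = \sqrt{185 - \frac{4999}{\frac{77}{19}}} = \sqrt{185 - \frac{94981}{77}} = \sqrt{- \frac{80736}{77}} = \frac{116 i \sqrt{462}}{77}$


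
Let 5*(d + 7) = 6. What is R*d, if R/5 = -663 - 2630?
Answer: 95497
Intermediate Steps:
d = -29/5 (d = -7 + (1/5)*6 = -7 + 6/5 = -29/5 ≈ -5.8000)
R = -16465 (R = 5*(-663 - 2630) = 5*(-3293) = -16465)
R*d = -16465*(-29/5) = 95497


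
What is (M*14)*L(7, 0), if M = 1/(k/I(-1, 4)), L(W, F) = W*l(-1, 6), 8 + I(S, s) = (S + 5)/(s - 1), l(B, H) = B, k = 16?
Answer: 245/6 ≈ 40.833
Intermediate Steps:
I(S, s) = -8 + (5 + S)/(-1 + s) (I(S, s) = -8 + (S + 5)/(s - 1) = -8 + (5 + S)/(-1 + s))
L(W, F) = -W (L(W, F) = W*(-1) = -W)
M = -5/12 (M = 1/(16/(((13 - 1 - 8*4)/(-1 + 4)))) = 1/(16/(((13 - 1 - 32)/3))) = 1/(16/(((1/3)*(-20)))) = 1/(16/(-20/3)) = 1/(16*(-3/20)) = 1/(-12/5) = -5/12 ≈ -0.41667)
(M*14)*L(7, 0) = (-5/12*14)*(-1*7) = -35/6*(-7) = 245/6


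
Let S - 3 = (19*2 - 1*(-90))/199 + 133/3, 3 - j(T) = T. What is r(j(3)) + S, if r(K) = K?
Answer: 28642/597 ≈ 47.977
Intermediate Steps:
j(T) = 3 - T
S = 28642/597 (S = 3 + ((19*2 - 1*(-90))/199 + 133/3) = 3 + ((38 + 90)*(1/199) + 133*(1/3)) = 3 + (128*(1/199) + 133/3) = 3 + (128/199 + 133/3) = 3 + 26851/597 = 28642/597 ≈ 47.977)
r(j(3)) + S = (3 - 1*3) + 28642/597 = (3 - 3) + 28642/597 = 0 + 28642/597 = 28642/597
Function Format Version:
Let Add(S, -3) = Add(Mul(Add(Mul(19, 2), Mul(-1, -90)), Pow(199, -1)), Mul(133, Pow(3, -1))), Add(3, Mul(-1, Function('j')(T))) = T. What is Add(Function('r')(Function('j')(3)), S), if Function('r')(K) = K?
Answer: Rational(28642, 597) ≈ 47.977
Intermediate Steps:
Function('j')(T) = Add(3, Mul(-1, T))
S = Rational(28642, 597) (S = Add(3, Add(Mul(Add(Mul(19, 2), Mul(-1, -90)), Pow(199, -1)), Mul(133, Pow(3, -1)))) = Add(3, Add(Mul(Add(38, 90), Rational(1, 199)), Mul(133, Rational(1, 3)))) = Add(3, Add(Mul(128, Rational(1, 199)), Rational(133, 3))) = Add(3, Add(Rational(128, 199), Rational(133, 3))) = Add(3, Rational(26851, 597)) = Rational(28642, 597) ≈ 47.977)
Add(Function('r')(Function('j')(3)), S) = Add(Add(3, Mul(-1, 3)), Rational(28642, 597)) = Add(Add(3, -3), Rational(28642, 597)) = Add(0, Rational(28642, 597)) = Rational(28642, 597)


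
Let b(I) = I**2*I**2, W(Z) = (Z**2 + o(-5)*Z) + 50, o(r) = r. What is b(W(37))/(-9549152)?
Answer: -144924114721/596822 ≈ -2.4283e+5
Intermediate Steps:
W(Z) = 50 + Z**2 - 5*Z (W(Z) = (Z**2 - 5*Z) + 50 = 50 + Z**2 - 5*Z)
b(I) = I**4
b(W(37))/(-9549152) = (50 + 37**2 - 5*37)**4/(-9549152) = (50 + 1369 - 185)**4*(-1/9549152) = 1234**4*(-1/9549152) = 2318785835536*(-1/9549152) = -144924114721/596822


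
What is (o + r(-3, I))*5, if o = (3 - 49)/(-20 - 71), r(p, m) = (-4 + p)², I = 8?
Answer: 22525/91 ≈ 247.53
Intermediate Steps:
o = 46/91 (o = -46/(-91) = -46*(-1/91) = 46/91 ≈ 0.50549)
(o + r(-3, I))*5 = (46/91 + (-4 - 3)²)*5 = (46/91 + (-7)²)*5 = (46/91 + 49)*5 = (4505/91)*5 = 22525/91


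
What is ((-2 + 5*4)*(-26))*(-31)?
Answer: 14508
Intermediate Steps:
((-2 + 5*4)*(-26))*(-31) = ((-2 + 20)*(-26))*(-31) = (18*(-26))*(-31) = -468*(-31) = 14508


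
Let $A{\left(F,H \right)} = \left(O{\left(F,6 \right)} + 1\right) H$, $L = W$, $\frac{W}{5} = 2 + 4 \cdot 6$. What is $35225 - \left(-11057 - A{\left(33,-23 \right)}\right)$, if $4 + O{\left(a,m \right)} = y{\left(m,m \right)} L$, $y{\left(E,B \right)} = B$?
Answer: $28411$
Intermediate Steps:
$W = 130$ ($W = 5 \left(2 + 4 \cdot 6\right) = 5 \left(2 + 24\right) = 5 \cdot 26 = 130$)
$L = 130$
$O{\left(a,m \right)} = -4 + 130 m$ ($O{\left(a,m \right)} = -4 + m 130 = -4 + 130 m$)
$A{\left(F,H \right)} = 777 H$ ($A{\left(F,H \right)} = \left(\left(-4 + 130 \cdot 6\right) + 1\right) H = \left(\left(-4 + 780\right) + 1\right) H = \left(776 + 1\right) H = 777 H$)
$35225 - \left(-11057 - A{\left(33,-23 \right)}\right) = 35225 - \left(-11057 - 777 \left(-23\right)\right) = 35225 - \left(-11057 - -17871\right) = 35225 - \left(-11057 + 17871\right) = 35225 - 6814 = 28411$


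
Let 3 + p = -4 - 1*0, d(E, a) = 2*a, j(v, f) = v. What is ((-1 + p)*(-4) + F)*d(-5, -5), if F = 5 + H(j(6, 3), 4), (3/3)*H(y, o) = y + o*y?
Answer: -670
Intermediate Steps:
H(y, o) = y + o*y
p = -7 (p = -3 + (-4 - 1*0) = -3 + (-4 + 0) = -3 - 4 = -7)
F = 35 (F = 5 + 6*(1 + 4) = 5 + 6*5 = 5 + 30 = 35)
((-1 + p)*(-4) + F)*d(-5, -5) = ((-1 - 7)*(-4) + 35)*(2*(-5)) = (-8*(-4) + 35)*(-10) = (32 + 35)*(-10) = 67*(-10) = -670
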